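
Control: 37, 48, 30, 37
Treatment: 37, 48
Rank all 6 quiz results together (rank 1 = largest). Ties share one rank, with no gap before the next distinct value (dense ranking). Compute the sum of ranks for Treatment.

Sorted (descending): 48, 48, 37, 37, 37, 30
The 2 values of 48 share dense rank 1.
The 3 values of 37 share dense rank 2.
Remaining distinct values take the next consecutive integers.
Treatment values → pooled ranks: 37→2, 48→1
Rank sum = 2 + 1 = 3

3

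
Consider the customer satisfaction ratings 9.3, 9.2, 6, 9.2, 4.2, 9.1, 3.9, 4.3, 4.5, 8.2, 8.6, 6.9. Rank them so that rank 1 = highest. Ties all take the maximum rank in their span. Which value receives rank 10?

Sorted (descending): 9.3, 9.2, 9.2, 9.1, 8.6, 8.2, 6.9, 6, 4.5, 4.3, 4.2, 3.9
The 2 values of 9.2 occupy positions 2–3 → each gets rank 3.
Rank 10 → value 4.3.

4.3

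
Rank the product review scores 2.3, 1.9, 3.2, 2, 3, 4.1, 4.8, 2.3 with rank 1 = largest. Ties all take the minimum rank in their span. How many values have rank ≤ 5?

Sorted (descending): 4.8, 4.1, 3.2, 3, 2.3, 2.3, 2, 1.9
The 2 values of 2.3 occupy positions 5–6 → each gets rank 5.
Ranks ≤ 5: {1, 2, 3, 4, 5, 5} → 6 values.

6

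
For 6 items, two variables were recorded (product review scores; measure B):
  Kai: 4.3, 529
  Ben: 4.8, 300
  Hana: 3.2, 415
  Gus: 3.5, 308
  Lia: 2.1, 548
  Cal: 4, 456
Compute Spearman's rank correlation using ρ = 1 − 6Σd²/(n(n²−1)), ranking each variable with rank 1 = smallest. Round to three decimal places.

-0.486

Ranks of variable 1: 5, 6, 2, 3, 1, 4
Ranks of variable 2: 5, 1, 3, 2, 6, 4
d = r₁ − r₂: 0, 5, -1, 1, -5, 0
d²: 0, 25, 1, 1, 25, 0; Σd² = 52
ρ = 1 − 6·52/(6·35) = 1 − 312/210 = -0.486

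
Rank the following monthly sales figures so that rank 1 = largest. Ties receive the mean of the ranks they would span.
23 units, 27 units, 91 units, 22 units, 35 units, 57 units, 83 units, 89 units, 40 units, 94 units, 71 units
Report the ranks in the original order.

10, 9, 2, 11, 8, 6, 4, 3, 7, 1, 5

Sorted (descending): 94, 91, 89, 83, 71, 57, 40, 35, 27, 23, 22
No ties — each value takes its position as its rank.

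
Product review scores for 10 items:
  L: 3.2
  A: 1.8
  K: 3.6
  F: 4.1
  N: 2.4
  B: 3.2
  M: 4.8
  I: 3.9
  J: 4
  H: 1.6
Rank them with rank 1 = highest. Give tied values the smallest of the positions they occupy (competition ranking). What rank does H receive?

Sorted (descending): 4.8, 4.1, 4, 3.9, 3.6, 3.2, 3.2, 2.4, 1.8, 1.6
The 2 values of 3.2 occupy positions 6–7 → each gets rank 6.
H has value 1.6 → rank 10.

10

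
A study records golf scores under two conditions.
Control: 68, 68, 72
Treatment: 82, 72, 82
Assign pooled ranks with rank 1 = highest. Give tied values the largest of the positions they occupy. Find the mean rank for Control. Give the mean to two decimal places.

Sorted (descending): 82, 82, 72, 72, 68, 68
The 2 values of 82 occupy positions 1–2 → each gets rank 2.
The 2 values of 72 occupy positions 3–4 → each gets rank 4.
The 2 values of 68 occupy positions 5–6 → each gets rank 6.
Control values → pooled ranks: 68→6, 68→6, 72→4
Mean rank = (6 + 6 + 4) / 3 = 5.33

5.33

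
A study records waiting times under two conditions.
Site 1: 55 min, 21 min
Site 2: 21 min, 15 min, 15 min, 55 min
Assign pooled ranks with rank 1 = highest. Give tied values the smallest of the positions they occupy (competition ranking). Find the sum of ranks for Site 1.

4

Sorted (descending): 55, 55, 21, 21, 15, 15
The 2 values of 55 occupy positions 1–2 → each gets rank 1.
The 2 values of 21 occupy positions 3–4 → each gets rank 3.
The 2 values of 15 occupy positions 5–6 → each gets rank 5.
Site 1 values → pooled ranks: 55→1, 21→3
Rank sum = 1 + 3 = 4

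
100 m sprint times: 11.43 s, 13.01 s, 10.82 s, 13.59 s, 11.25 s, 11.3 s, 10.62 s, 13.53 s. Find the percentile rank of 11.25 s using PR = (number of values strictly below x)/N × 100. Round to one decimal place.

N = 8.
Strictly below 11.25: 2. Equal to 11.25: 1.
PR = 2/8 × 100 = 25.0

25.0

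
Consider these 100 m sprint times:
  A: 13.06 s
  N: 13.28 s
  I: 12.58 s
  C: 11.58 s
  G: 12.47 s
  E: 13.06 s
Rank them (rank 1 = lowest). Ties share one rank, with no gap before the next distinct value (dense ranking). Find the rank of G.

2

Sorted (ascending): 11.58, 12.47, 12.58, 13.06, 13.06, 13.28
The 2 values of 13.06 share dense rank 4.
Remaining distinct values take the next consecutive integers.
G has value 12.47 s → rank 2.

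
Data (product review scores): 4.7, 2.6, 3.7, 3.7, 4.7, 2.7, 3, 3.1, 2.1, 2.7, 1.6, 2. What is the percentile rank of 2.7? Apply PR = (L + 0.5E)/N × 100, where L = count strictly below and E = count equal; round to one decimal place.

N = 12.
Strictly below 2.7: 4. Equal to 2.7: 2.
PR = (4 + 0.5·2)/12 × 100 = 41.7

41.7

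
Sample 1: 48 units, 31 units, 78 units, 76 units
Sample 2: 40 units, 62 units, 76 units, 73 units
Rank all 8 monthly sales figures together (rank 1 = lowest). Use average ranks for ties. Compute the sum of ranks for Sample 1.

Sorted (ascending): 31, 40, 48, 62, 73, 76, 76, 78
The 2 values of 76 occupy positions 6–7 → average rank (6+7)/2 = 6.5.
Sample 1 values → pooled ranks: 48→3, 31→1, 78→8, 76→6.5
Rank sum = 3 + 1 + 8 + 6.5 = 18.5

18.5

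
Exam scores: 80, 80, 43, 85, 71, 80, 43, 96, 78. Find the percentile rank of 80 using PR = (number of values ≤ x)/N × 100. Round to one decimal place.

N = 9.
Strictly below 80: 4. Equal to 80: 3.
PR = 7/9 × 100 = 77.8

77.8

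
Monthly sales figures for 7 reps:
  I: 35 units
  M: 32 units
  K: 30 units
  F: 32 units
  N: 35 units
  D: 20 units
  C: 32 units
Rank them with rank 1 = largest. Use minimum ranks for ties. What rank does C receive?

Sorted (descending): 35, 35, 32, 32, 32, 30, 20
The 2 values of 35 occupy positions 1–2 → each gets rank 1.
The 3 values of 32 occupy positions 3–5 → each gets rank 3.
C has value 32 units → rank 3.

3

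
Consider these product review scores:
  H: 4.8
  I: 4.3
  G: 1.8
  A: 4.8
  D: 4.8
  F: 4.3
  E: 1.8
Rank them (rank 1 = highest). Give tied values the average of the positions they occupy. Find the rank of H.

Sorted (descending): 4.8, 4.8, 4.8, 4.3, 4.3, 1.8, 1.8
The 3 values of 4.8 occupy positions 1–3 → average rank 2.
The 2 values of 4.3 occupy positions 4–5 → average rank (4+5)/2 = 4.5.
The 2 values of 1.8 occupy positions 6–7 → average rank (6+7)/2 = 6.5.
H has value 4.8 → rank 2.

2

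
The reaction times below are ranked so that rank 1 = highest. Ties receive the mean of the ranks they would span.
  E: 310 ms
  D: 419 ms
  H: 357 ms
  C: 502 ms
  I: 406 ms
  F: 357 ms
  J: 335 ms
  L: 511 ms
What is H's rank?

5.5

Sorted (descending): 511, 502, 419, 406, 357, 357, 335, 310
The 2 values of 357 occupy positions 5–6 → average rank (5+6)/2 = 5.5.
H has value 357 ms → rank 5.5.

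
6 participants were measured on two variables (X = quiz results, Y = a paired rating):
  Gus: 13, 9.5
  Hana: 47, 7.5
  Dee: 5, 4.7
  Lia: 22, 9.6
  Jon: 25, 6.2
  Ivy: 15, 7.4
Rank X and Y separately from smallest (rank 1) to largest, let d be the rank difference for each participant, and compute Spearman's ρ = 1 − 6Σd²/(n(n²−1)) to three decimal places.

0.257

Ranks of variable 1: 2, 6, 1, 4, 5, 3
Ranks of variable 2: 5, 4, 1, 6, 2, 3
d = r₁ − r₂: -3, 2, 0, -2, 3, 0
d²: 9, 4, 0, 4, 9, 0; Σd² = 26
ρ = 1 − 6·26/(6·35) = 1 − 156/210 = 0.257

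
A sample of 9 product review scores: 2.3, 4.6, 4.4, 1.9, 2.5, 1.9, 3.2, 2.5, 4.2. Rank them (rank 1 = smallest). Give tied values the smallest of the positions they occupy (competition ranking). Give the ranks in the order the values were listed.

Sorted (ascending): 1.9, 1.9, 2.3, 2.5, 2.5, 3.2, 4.2, 4.4, 4.6
The 2 values of 1.9 occupy positions 1–2 → each gets rank 1.
The 2 values of 2.5 occupy positions 4–5 → each gets rank 4.

3, 9, 8, 1, 4, 1, 6, 4, 7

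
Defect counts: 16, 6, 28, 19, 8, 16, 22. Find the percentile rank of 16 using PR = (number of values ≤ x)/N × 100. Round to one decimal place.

N = 7.
Strictly below 16: 2. Equal to 16: 2.
PR = 4/7 × 100 = 57.1

57.1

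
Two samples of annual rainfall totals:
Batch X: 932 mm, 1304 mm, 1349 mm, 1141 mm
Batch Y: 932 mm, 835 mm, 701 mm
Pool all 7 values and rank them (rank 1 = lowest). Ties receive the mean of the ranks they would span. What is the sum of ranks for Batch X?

21.5

Sorted (ascending): 701, 835, 932, 932, 1141, 1304, 1349
The 2 values of 932 occupy positions 3–4 → average rank (3+4)/2 = 3.5.
Batch X values → pooled ranks: 932→3.5, 1304→6, 1349→7, 1141→5
Rank sum = 3.5 + 6 + 7 + 5 = 21.5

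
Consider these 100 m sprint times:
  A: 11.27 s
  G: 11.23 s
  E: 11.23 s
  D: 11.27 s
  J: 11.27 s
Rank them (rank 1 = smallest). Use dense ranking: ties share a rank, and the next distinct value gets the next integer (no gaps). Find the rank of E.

Sorted (ascending): 11.23, 11.23, 11.27, 11.27, 11.27
The 2 values of 11.23 share dense rank 1.
The 3 values of 11.27 share dense rank 2.
E has value 11.23 s → rank 1.

1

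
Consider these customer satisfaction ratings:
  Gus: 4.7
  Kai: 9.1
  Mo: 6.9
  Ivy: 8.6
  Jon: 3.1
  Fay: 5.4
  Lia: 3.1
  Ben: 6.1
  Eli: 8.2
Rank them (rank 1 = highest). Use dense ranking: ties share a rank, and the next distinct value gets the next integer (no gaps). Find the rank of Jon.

Sorted (descending): 9.1, 8.6, 8.2, 6.9, 6.1, 5.4, 4.7, 3.1, 3.1
The 2 values of 3.1 share dense rank 8.
Remaining distinct values take the next consecutive integers.
Jon has value 3.1 → rank 8.

8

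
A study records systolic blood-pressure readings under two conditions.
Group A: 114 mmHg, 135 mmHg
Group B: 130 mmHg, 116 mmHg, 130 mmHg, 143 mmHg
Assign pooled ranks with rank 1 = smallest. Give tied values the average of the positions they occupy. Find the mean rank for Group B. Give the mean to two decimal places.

Sorted (ascending): 114, 116, 130, 130, 135, 143
The 2 values of 130 occupy positions 3–4 → average rank (3+4)/2 = 3.5.
Group B values → pooled ranks: 130→3.5, 116→2, 130→3.5, 143→6
Mean rank = (3.5 + 2 + 3.5 + 6) / 4 = 3.75

3.75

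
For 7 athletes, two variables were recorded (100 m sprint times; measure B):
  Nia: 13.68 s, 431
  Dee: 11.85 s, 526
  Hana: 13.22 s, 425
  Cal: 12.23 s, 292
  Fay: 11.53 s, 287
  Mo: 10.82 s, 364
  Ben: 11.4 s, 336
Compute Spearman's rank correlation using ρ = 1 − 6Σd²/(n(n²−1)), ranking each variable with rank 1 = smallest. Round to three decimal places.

0.393

Ranks of variable 1: 7, 4, 6, 5, 3, 1, 2
Ranks of variable 2: 6, 7, 5, 2, 1, 4, 3
d = r₁ − r₂: 1, -3, 1, 3, 2, -3, -1
d²: 1, 9, 1, 9, 4, 9, 1; Σd² = 34
ρ = 1 − 6·34/(7·48) = 1 − 204/336 = 0.393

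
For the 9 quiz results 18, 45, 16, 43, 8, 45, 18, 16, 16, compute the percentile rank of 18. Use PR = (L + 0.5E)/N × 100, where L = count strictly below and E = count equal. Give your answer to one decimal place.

55.6

N = 9.
Strictly below 18: 4. Equal to 18: 2.
PR = (4 + 0.5·2)/9 × 100 = 55.6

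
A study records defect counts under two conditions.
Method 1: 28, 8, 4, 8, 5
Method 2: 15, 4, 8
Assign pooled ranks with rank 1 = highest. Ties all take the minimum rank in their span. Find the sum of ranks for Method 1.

Sorted (descending): 28, 15, 8, 8, 8, 5, 4, 4
The 3 values of 8 occupy positions 3–5 → each gets rank 3.
The 2 values of 4 occupy positions 7–8 → each gets rank 7.
Method 1 values → pooled ranks: 28→1, 8→3, 4→7, 8→3, 5→6
Rank sum = 1 + 3 + 7 + 3 + 6 = 20

20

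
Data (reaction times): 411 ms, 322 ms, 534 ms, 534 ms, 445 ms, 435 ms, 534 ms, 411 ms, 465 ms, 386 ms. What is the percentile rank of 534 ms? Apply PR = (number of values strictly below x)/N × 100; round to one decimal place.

70.0

N = 10.
Strictly below 534: 7. Equal to 534: 3.
PR = 7/10 × 100 = 70.0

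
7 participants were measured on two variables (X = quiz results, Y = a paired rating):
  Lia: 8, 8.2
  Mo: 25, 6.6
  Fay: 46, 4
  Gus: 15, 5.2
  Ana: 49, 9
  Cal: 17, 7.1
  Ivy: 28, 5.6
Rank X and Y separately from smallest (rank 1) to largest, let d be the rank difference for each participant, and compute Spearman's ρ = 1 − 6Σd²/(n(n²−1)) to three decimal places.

Ranks of variable 1: 1, 4, 6, 2, 7, 3, 5
Ranks of variable 2: 6, 4, 1, 2, 7, 5, 3
d = r₁ − r₂: -5, 0, 5, 0, 0, -2, 2
d²: 25, 0, 25, 0, 0, 4, 4; Σd² = 58
ρ = 1 − 6·58/(7·48) = 1 − 348/336 = -0.036

-0.036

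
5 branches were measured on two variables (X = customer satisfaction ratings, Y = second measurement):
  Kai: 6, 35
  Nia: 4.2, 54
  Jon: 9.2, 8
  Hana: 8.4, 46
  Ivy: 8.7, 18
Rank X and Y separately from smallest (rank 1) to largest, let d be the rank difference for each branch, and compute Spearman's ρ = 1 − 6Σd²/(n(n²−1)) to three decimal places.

Ranks of variable 1: 2, 1, 5, 3, 4
Ranks of variable 2: 3, 5, 1, 4, 2
d = r₁ − r₂: -1, -4, 4, -1, 2
d²: 1, 16, 16, 1, 4; Σd² = 38
ρ = 1 − 6·38/(5·24) = 1 − 228/120 = -0.900

-0.900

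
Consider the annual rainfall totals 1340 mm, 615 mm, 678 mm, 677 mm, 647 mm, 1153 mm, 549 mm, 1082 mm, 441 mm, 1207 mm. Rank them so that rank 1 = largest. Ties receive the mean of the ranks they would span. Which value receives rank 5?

678

Sorted (descending): 1340, 1207, 1153, 1082, 678, 677, 647, 615, 549, 441
No ties — each value takes its position as its rank.
Rank 5 → value 678.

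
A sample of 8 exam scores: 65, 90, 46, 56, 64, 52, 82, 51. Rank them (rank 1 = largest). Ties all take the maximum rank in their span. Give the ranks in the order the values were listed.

3, 1, 8, 5, 4, 6, 2, 7

Sorted (descending): 90, 82, 65, 64, 56, 52, 51, 46
No ties — each value takes its position as its rank.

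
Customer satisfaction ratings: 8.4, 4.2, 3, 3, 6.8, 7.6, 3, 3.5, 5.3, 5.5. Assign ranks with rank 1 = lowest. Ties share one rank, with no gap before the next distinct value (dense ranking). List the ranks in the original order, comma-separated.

8, 3, 1, 1, 6, 7, 1, 2, 4, 5

Sorted (ascending): 3, 3, 3, 3.5, 4.2, 5.3, 5.5, 6.8, 7.6, 8.4
The 3 values of 3 share dense rank 1.
Remaining distinct values take the next consecutive integers.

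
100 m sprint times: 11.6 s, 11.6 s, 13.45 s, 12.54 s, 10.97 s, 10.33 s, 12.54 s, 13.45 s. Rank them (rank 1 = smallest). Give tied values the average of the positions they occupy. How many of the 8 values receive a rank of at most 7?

Sorted (ascending): 10.33, 10.97, 11.6, 11.6, 12.54, 12.54, 13.45, 13.45
The 2 values of 11.6 occupy positions 3–4 → average rank (3+4)/2 = 3.5.
The 2 values of 12.54 occupy positions 5–6 → average rank (5+6)/2 = 5.5.
The 2 values of 13.45 occupy positions 7–8 → average rank (7+8)/2 = 7.5.
Ranks ≤ 7: {1, 2, 3.5, 3.5, 5.5, 5.5} → 6 values.

6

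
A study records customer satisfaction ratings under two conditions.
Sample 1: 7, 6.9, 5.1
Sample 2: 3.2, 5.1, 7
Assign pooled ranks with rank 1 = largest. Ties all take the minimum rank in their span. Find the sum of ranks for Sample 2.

Sorted (descending): 7, 7, 6.9, 5.1, 5.1, 3.2
The 2 values of 7 occupy positions 1–2 → each gets rank 1.
The 2 values of 5.1 occupy positions 4–5 → each gets rank 4.
Sample 2 values → pooled ranks: 3.2→6, 5.1→4, 7→1
Rank sum = 6 + 4 + 1 = 11

11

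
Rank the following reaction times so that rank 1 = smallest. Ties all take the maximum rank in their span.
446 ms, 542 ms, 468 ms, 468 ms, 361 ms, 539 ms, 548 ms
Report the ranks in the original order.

2, 6, 4, 4, 1, 5, 7

Sorted (ascending): 361, 446, 468, 468, 539, 542, 548
The 2 values of 468 occupy positions 3–4 → each gets rank 4.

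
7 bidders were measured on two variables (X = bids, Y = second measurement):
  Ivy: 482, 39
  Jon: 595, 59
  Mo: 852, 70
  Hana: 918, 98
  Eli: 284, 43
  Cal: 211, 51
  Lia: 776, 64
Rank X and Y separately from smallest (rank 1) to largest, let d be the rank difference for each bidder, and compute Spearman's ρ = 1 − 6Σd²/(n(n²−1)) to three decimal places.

Ranks of variable 1: 3, 4, 6, 7, 2, 1, 5
Ranks of variable 2: 1, 4, 6, 7, 2, 3, 5
d = r₁ − r₂: 2, 0, 0, 0, 0, -2, 0
d²: 4, 0, 0, 0, 0, 4, 0; Σd² = 8
ρ = 1 − 6·8/(7·48) = 1 − 48/336 = 0.857

0.857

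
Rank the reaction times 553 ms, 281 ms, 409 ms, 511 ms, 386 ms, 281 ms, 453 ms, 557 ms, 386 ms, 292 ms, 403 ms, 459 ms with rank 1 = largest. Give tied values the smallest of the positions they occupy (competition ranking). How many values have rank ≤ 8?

Sorted (descending): 557, 553, 511, 459, 453, 409, 403, 386, 386, 292, 281, 281
The 2 values of 386 occupy positions 8–9 → each gets rank 8.
The 2 values of 281 occupy positions 11–12 → each gets rank 11.
Ranks ≤ 8: {1, 2, 3, 4, 5, 6, 7, 8, 8} → 9 values.

9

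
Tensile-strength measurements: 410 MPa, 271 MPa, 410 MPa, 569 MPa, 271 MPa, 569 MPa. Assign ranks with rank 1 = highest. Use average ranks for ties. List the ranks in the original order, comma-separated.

3.5, 5.5, 3.5, 1.5, 5.5, 1.5

Sorted (descending): 569, 569, 410, 410, 271, 271
The 2 values of 569 occupy positions 1–2 → average rank (1+2)/2 = 1.5.
The 2 values of 410 occupy positions 3–4 → average rank (3+4)/2 = 3.5.
The 2 values of 271 occupy positions 5–6 → average rank (5+6)/2 = 5.5.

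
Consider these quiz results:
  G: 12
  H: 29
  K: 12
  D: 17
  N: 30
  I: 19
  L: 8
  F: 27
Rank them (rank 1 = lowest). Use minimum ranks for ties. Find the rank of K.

2

Sorted (ascending): 8, 12, 12, 17, 19, 27, 29, 30
The 2 values of 12 occupy positions 2–3 → each gets rank 2.
K has value 12 → rank 2.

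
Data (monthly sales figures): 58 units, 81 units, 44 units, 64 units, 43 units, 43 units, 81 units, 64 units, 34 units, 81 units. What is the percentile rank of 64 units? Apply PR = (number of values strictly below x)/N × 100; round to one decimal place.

N = 10.
Strictly below 64: 5. Equal to 64: 2.
PR = 5/10 × 100 = 50.0

50.0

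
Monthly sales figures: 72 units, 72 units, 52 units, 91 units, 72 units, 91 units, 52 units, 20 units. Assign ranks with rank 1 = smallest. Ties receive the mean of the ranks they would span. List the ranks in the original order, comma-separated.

Sorted (ascending): 20, 52, 52, 72, 72, 72, 91, 91
The 2 values of 52 occupy positions 2–3 → average rank (2+3)/2 = 2.5.
The 3 values of 72 occupy positions 4–6 → average rank 5.
The 2 values of 91 occupy positions 7–8 → average rank (7+8)/2 = 7.5.

5, 5, 2.5, 7.5, 5, 7.5, 2.5, 1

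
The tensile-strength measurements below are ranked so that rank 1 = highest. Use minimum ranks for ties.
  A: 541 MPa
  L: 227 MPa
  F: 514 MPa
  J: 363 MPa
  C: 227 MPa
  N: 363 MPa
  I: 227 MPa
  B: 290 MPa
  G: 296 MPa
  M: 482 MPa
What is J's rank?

Sorted (descending): 541, 514, 482, 363, 363, 296, 290, 227, 227, 227
The 2 values of 363 occupy positions 4–5 → each gets rank 4.
The 3 values of 227 occupy positions 8–10 → each gets rank 8.
J has value 363 MPa → rank 4.

4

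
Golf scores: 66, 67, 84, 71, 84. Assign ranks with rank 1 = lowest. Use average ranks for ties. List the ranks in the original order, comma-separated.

Sorted (ascending): 66, 67, 71, 84, 84
The 2 values of 84 occupy positions 4–5 → average rank (4+5)/2 = 4.5.

1, 2, 4.5, 3, 4.5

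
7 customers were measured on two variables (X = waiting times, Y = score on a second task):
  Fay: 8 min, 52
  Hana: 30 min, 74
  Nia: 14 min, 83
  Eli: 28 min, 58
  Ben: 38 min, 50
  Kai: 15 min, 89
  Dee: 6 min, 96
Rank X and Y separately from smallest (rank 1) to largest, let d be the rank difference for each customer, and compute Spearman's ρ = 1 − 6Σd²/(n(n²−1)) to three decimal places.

-0.571

Ranks of variable 1: 2, 6, 3, 5, 7, 4, 1
Ranks of variable 2: 2, 4, 5, 3, 1, 6, 7
d = r₁ − r₂: 0, 2, -2, 2, 6, -2, -6
d²: 0, 4, 4, 4, 36, 4, 36; Σd² = 88
ρ = 1 − 6·88/(7·48) = 1 − 528/336 = -0.571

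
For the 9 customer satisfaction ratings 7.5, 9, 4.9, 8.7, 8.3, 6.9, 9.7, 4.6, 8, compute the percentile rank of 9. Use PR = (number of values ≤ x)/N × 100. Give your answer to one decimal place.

N = 9.
Strictly below 9: 7. Equal to 9: 1.
PR = 8/9 × 100 = 88.9

88.9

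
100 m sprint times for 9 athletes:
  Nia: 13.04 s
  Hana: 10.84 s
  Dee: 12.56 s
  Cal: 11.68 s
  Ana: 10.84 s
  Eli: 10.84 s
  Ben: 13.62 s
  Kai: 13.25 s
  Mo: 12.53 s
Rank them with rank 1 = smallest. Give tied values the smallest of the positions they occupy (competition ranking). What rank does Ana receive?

1

Sorted (ascending): 10.84, 10.84, 10.84, 11.68, 12.53, 12.56, 13.04, 13.25, 13.62
The 3 values of 10.84 occupy positions 1–3 → each gets rank 1.
Ana has value 10.84 s → rank 1.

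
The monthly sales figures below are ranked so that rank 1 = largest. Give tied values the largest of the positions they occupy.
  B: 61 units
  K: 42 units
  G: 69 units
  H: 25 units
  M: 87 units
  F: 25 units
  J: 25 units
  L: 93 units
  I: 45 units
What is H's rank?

9

Sorted (descending): 93, 87, 69, 61, 45, 42, 25, 25, 25
The 3 values of 25 occupy positions 7–9 → each gets rank 9.
H has value 25 units → rank 9.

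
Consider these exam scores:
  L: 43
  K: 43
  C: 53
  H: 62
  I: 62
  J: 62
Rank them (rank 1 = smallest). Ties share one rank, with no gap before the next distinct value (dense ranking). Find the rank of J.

3

Sorted (ascending): 43, 43, 53, 62, 62, 62
The 2 values of 43 share dense rank 1.
The 3 values of 62 share dense rank 3.
Remaining distinct values take the next consecutive integers.
J has value 62 → rank 3.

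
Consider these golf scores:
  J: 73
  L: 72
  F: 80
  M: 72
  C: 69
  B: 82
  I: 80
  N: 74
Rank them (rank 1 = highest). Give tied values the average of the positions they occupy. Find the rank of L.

Sorted (descending): 82, 80, 80, 74, 73, 72, 72, 69
The 2 values of 80 occupy positions 2–3 → average rank (2+3)/2 = 2.5.
The 2 values of 72 occupy positions 6–7 → average rank (6+7)/2 = 6.5.
L has value 72 → rank 6.5.

6.5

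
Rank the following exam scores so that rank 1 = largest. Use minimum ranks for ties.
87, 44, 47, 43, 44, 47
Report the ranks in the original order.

1, 4, 2, 6, 4, 2

Sorted (descending): 87, 47, 47, 44, 44, 43
The 2 values of 47 occupy positions 2–3 → each gets rank 2.
The 2 values of 44 occupy positions 4–5 → each gets rank 4.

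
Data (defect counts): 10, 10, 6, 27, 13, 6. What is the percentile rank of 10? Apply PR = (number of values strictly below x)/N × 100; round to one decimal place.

33.3

N = 6.
Strictly below 10: 2. Equal to 10: 2.
PR = 2/6 × 100 = 33.3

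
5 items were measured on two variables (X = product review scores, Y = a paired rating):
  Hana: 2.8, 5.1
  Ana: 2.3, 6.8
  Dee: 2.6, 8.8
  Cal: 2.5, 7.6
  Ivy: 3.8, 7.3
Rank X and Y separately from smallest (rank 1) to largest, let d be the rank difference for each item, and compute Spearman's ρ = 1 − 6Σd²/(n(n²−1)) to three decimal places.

Ranks of variable 1: 4, 1, 3, 2, 5
Ranks of variable 2: 1, 2, 5, 4, 3
d = r₁ − r₂: 3, -1, -2, -2, 2
d²: 9, 1, 4, 4, 4; Σd² = 22
ρ = 1 − 6·22/(5·24) = 1 − 132/120 = -0.100

-0.100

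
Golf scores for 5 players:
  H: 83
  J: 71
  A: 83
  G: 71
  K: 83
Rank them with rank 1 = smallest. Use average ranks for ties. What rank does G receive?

Sorted (ascending): 71, 71, 83, 83, 83
The 2 values of 71 occupy positions 1–2 → average rank (1+2)/2 = 1.5.
The 3 values of 83 occupy positions 3–5 → average rank 4.
G has value 71 → rank 1.5.

1.5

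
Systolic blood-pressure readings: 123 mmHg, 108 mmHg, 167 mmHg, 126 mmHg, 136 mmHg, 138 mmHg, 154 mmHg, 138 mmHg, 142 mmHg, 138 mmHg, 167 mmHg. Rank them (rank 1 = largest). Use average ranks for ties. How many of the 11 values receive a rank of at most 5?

Sorted (descending): 167, 167, 154, 142, 138, 138, 138, 136, 126, 123, 108
The 2 values of 167 occupy positions 1–2 → average rank (1+2)/2 = 1.5.
The 3 values of 138 occupy positions 5–7 → average rank 6.
Ranks ≤ 5: {1.5, 1.5, 3, 4} → 4 values.

4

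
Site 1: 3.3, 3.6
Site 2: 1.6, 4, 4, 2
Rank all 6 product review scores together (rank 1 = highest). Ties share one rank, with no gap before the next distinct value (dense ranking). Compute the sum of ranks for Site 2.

Sorted (descending): 4, 4, 3.6, 3.3, 2, 1.6
The 2 values of 4 share dense rank 1.
Remaining distinct values take the next consecutive integers.
Site 2 values → pooled ranks: 1.6→5, 4→1, 4→1, 2→4
Rank sum = 5 + 1 + 1 + 4 = 11

11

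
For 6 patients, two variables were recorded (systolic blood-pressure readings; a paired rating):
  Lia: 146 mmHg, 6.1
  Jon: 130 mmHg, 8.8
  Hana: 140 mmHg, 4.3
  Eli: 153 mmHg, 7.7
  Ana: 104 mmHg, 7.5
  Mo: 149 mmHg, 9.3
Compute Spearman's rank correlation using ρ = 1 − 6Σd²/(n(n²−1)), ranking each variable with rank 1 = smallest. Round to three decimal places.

0.257

Ranks of variable 1: 4, 2, 3, 6, 1, 5
Ranks of variable 2: 2, 5, 1, 4, 3, 6
d = r₁ − r₂: 2, -3, 2, 2, -2, -1
d²: 4, 9, 4, 4, 4, 1; Σd² = 26
ρ = 1 − 6·26/(6·35) = 1 − 156/210 = 0.257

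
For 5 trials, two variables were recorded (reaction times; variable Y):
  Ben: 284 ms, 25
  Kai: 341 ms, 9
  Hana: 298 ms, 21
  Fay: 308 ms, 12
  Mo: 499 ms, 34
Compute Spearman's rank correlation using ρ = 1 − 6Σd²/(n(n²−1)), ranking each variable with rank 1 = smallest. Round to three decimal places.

Ranks of variable 1: 1, 4, 2, 3, 5
Ranks of variable 2: 4, 1, 3, 2, 5
d = r₁ − r₂: -3, 3, -1, 1, 0
d²: 9, 9, 1, 1, 0; Σd² = 20
ρ = 1 − 6·20/(5·24) = 1 − 120/120 = 0.000

0.000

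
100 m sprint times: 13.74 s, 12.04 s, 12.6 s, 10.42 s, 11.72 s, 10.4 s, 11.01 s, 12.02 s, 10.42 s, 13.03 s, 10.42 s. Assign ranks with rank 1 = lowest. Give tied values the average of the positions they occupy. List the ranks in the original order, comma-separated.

11, 8, 9, 3, 6, 1, 5, 7, 3, 10, 3

Sorted (ascending): 10.4, 10.42, 10.42, 10.42, 11.01, 11.72, 12.02, 12.04, 12.6, 13.03, 13.74
The 3 values of 10.42 occupy positions 2–4 → average rank 3.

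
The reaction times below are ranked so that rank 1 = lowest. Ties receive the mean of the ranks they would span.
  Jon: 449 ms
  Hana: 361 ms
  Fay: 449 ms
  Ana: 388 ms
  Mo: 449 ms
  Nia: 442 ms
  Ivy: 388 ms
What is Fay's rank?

6

Sorted (ascending): 361, 388, 388, 442, 449, 449, 449
The 2 values of 388 occupy positions 2–3 → average rank (2+3)/2 = 2.5.
The 3 values of 449 occupy positions 5–7 → average rank 6.
Fay has value 449 ms → rank 6.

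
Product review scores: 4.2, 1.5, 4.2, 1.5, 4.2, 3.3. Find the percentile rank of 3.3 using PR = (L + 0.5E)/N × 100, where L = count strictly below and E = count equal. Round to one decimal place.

41.7

N = 6.
Strictly below 3.3: 2. Equal to 3.3: 1.
PR = (2 + 0.5·1)/6 × 100 = 41.7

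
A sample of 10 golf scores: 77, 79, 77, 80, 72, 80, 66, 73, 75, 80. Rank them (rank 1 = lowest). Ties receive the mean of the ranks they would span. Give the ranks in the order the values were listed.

5.5, 7, 5.5, 9, 2, 9, 1, 3, 4, 9

Sorted (ascending): 66, 72, 73, 75, 77, 77, 79, 80, 80, 80
The 2 values of 77 occupy positions 5–6 → average rank (5+6)/2 = 5.5.
The 3 values of 80 occupy positions 8–10 → average rank 9.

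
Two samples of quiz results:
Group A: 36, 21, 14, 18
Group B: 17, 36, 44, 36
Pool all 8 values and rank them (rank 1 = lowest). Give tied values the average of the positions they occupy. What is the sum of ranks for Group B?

Sorted (ascending): 14, 17, 18, 21, 36, 36, 36, 44
The 3 values of 36 occupy positions 5–7 → average rank 6.
Group B values → pooled ranks: 17→2, 36→6, 44→8, 36→6
Rank sum = 2 + 6 + 8 + 6 = 22

22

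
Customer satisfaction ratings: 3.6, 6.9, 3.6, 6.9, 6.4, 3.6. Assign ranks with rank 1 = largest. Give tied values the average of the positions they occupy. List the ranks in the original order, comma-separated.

5, 1.5, 5, 1.5, 3, 5

Sorted (descending): 6.9, 6.9, 6.4, 3.6, 3.6, 3.6
The 2 values of 6.9 occupy positions 1–2 → average rank (1+2)/2 = 1.5.
The 3 values of 3.6 occupy positions 4–6 → average rank 5.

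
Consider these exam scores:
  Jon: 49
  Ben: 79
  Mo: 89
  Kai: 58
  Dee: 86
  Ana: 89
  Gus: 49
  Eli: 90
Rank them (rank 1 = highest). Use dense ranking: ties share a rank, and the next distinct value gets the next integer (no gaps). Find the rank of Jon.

6

Sorted (descending): 90, 89, 89, 86, 79, 58, 49, 49
The 2 values of 89 share dense rank 2.
The 2 values of 49 share dense rank 6.
Remaining distinct values take the next consecutive integers.
Jon has value 49 → rank 6.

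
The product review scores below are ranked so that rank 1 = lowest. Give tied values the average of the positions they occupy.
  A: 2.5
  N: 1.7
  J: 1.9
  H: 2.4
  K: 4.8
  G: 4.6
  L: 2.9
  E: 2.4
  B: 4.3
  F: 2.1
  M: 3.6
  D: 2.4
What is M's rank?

9

Sorted (ascending): 1.7, 1.9, 2.1, 2.4, 2.4, 2.4, 2.5, 2.9, 3.6, 4.3, 4.6, 4.8
The 3 values of 2.4 occupy positions 4–6 → average rank 5.
M has value 3.6 → rank 9.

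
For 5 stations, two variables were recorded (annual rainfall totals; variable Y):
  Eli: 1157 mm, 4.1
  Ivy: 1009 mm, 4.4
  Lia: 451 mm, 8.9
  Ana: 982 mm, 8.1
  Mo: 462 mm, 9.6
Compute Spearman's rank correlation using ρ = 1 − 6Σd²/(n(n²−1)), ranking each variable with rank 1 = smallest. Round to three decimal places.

-0.900

Ranks of variable 1: 5, 4, 1, 3, 2
Ranks of variable 2: 1, 2, 4, 3, 5
d = r₁ − r₂: 4, 2, -3, 0, -3
d²: 16, 4, 9, 0, 9; Σd² = 38
ρ = 1 − 6·38/(5·24) = 1 − 228/120 = -0.900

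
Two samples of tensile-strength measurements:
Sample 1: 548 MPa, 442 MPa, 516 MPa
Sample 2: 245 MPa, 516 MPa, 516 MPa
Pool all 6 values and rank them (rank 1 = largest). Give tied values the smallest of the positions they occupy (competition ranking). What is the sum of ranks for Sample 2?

10

Sorted (descending): 548, 516, 516, 516, 442, 245
The 3 values of 516 occupy positions 2–4 → each gets rank 2.
Sample 2 values → pooled ranks: 245→6, 516→2, 516→2
Rank sum = 6 + 2 + 2 = 10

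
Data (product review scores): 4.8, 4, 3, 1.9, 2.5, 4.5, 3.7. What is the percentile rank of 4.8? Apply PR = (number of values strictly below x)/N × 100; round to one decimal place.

N = 7.
Strictly below 4.8: 6. Equal to 4.8: 1.
PR = 6/7 × 100 = 85.7

85.7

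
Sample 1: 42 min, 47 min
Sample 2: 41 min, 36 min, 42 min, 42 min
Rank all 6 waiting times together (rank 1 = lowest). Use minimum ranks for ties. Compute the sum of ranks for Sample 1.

Sorted (ascending): 36, 41, 42, 42, 42, 47
The 3 values of 42 occupy positions 3–5 → each gets rank 3.
Sample 1 values → pooled ranks: 42→3, 47→6
Rank sum = 3 + 6 = 9

9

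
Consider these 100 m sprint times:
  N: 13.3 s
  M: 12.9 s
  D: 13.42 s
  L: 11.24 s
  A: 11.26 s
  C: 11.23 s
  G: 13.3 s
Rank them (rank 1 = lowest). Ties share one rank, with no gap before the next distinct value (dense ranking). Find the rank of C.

1

Sorted (ascending): 11.23, 11.24, 11.26, 12.9, 13.3, 13.3, 13.42
The 2 values of 13.3 share dense rank 5.
Remaining distinct values take the next consecutive integers.
C has value 11.23 s → rank 1.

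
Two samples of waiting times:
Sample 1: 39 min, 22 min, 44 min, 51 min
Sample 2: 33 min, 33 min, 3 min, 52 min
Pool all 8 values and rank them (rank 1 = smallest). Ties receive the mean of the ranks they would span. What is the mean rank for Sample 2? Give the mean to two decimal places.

4.00

Sorted (ascending): 3, 22, 33, 33, 39, 44, 51, 52
The 2 values of 33 occupy positions 3–4 → average rank (3+4)/2 = 3.5.
Sample 2 values → pooled ranks: 33→3.5, 33→3.5, 3→1, 52→8
Mean rank = (3.5 + 3.5 + 1 + 8) / 4 = 4.00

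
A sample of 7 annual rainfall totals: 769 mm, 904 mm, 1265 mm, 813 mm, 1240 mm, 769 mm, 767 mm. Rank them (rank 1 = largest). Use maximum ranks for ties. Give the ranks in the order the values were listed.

6, 3, 1, 4, 2, 6, 7

Sorted (descending): 1265, 1240, 904, 813, 769, 769, 767
The 2 values of 769 occupy positions 5–6 → each gets rank 6.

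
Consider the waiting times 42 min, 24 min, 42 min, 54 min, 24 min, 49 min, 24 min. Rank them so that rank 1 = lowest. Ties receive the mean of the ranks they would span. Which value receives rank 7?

Sorted (ascending): 24, 24, 24, 42, 42, 49, 54
The 3 values of 24 occupy positions 1–3 → average rank 2.
The 2 values of 42 occupy positions 4–5 → average rank (4+5)/2 = 4.5.
Rank 7 → value 54.

54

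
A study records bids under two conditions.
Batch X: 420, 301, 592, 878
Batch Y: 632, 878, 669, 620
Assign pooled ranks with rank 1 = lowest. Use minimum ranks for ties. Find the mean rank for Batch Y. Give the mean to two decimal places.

5.50

Sorted (ascending): 301, 420, 592, 620, 632, 669, 878, 878
The 2 values of 878 occupy positions 7–8 → each gets rank 7.
Batch Y values → pooled ranks: 632→5, 878→7, 669→6, 620→4
Mean rank = (5 + 7 + 6 + 4) / 4 = 5.50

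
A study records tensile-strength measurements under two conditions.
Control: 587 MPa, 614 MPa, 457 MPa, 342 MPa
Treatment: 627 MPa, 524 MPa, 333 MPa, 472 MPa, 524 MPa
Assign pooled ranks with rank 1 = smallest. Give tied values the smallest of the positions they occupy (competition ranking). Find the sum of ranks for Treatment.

24

Sorted (ascending): 333, 342, 457, 472, 524, 524, 587, 614, 627
The 2 values of 524 occupy positions 5–6 → each gets rank 5.
Treatment values → pooled ranks: 627→9, 524→5, 333→1, 472→4, 524→5
Rank sum = 9 + 5 + 1 + 4 + 5 = 24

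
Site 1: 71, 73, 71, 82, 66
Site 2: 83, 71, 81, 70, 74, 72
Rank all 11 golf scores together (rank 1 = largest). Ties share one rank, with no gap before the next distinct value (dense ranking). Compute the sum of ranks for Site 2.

29

Sorted (descending): 83, 82, 81, 74, 73, 72, 71, 71, 71, 70, 66
The 3 values of 71 share dense rank 7.
Remaining distinct values take the next consecutive integers.
Site 2 values → pooled ranks: 83→1, 71→7, 81→3, 70→8, 74→4, 72→6
Rank sum = 1 + 7 + 3 + 8 + 4 + 6 = 29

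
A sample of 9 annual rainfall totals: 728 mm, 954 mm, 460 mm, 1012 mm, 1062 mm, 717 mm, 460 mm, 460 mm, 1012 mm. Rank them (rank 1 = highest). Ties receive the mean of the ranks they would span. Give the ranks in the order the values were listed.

Sorted (descending): 1062, 1012, 1012, 954, 728, 717, 460, 460, 460
The 2 values of 1012 occupy positions 2–3 → average rank (2+3)/2 = 2.5.
The 3 values of 460 occupy positions 7–9 → average rank 8.

5, 4, 8, 2.5, 1, 6, 8, 8, 2.5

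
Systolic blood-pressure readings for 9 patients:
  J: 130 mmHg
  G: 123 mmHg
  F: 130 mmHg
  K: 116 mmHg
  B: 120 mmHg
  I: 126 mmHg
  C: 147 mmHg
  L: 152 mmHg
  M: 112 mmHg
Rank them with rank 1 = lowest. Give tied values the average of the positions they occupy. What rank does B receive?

3

Sorted (ascending): 112, 116, 120, 123, 126, 130, 130, 147, 152
The 2 values of 130 occupy positions 6–7 → average rank (6+7)/2 = 6.5.
B has value 120 mmHg → rank 3.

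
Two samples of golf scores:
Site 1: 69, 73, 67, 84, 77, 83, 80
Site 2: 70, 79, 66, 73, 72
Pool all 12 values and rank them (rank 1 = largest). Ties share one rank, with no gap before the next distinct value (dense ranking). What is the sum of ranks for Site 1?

36

Sorted (descending): 84, 83, 80, 79, 77, 73, 73, 72, 70, 69, 67, 66
The 2 values of 73 share dense rank 6.
Remaining distinct values take the next consecutive integers.
Site 1 values → pooled ranks: 69→9, 73→6, 67→10, 84→1, 77→5, 83→2, 80→3
Rank sum = 9 + 6 + 10 + 1 + 5 + 2 + 3 = 36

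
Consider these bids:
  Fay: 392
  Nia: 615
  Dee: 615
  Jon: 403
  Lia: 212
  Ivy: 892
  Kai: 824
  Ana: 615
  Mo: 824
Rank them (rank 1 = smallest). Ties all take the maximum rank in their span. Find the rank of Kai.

Sorted (ascending): 212, 392, 403, 615, 615, 615, 824, 824, 892
The 3 values of 615 occupy positions 4–6 → each gets rank 6.
The 2 values of 824 occupy positions 7–8 → each gets rank 8.
Kai has value 824 → rank 8.

8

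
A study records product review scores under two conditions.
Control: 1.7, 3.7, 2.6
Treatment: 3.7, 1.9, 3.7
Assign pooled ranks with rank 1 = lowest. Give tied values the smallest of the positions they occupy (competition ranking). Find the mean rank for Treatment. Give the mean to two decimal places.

3.33

Sorted (ascending): 1.7, 1.9, 2.6, 3.7, 3.7, 3.7
The 3 values of 3.7 occupy positions 4–6 → each gets rank 4.
Treatment values → pooled ranks: 3.7→4, 1.9→2, 3.7→4
Mean rank = (4 + 2 + 4) / 3 = 3.33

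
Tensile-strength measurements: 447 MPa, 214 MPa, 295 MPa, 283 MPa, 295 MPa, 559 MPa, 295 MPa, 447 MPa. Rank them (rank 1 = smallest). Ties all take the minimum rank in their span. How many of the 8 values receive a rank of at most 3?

Sorted (ascending): 214, 283, 295, 295, 295, 447, 447, 559
The 3 values of 295 occupy positions 3–5 → each gets rank 3.
The 2 values of 447 occupy positions 6–7 → each gets rank 6.
Ranks ≤ 3: {1, 2, 3, 3, 3} → 5 values.

5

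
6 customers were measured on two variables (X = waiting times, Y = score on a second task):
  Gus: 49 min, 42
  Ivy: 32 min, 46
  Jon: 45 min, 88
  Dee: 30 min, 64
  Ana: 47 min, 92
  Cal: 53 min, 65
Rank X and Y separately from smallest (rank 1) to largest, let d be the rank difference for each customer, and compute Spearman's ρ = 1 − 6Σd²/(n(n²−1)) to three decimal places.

0.086

Ranks of variable 1: 5, 2, 3, 1, 4, 6
Ranks of variable 2: 1, 2, 5, 3, 6, 4
d = r₁ − r₂: 4, 0, -2, -2, -2, 2
d²: 16, 0, 4, 4, 4, 4; Σd² = 32
ρ = 1 − 6·32/(6·35) = 1 − 192/210 = 0.086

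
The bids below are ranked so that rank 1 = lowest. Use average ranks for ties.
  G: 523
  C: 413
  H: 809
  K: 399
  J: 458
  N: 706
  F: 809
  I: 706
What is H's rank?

Sorted (ascending): 399, 413, 458, 523, 706, 706, 809, 809
The 2 values of 706 occupy positions 5–6 → average rank (5+6)/2 = 5.5.
The 2 values of 809 occupy positions 7–8 → average rank (7+8)/2 = 7.5.
H has value 809 → rank 7.5.

7.5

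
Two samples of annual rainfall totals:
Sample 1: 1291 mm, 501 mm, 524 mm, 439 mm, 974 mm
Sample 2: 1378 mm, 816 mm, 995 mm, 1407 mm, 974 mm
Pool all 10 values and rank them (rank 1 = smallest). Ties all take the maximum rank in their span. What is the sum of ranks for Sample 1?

Sorted (ascending): 439, 501, 524, 816, 974, 974, 995, 1291, 1378, 1407
The 2 values of 974 occupy positions 5–6 → each gets rank 6.
Sample 1 values → pooled ranks: 1291→8, 501→2, 524→3, 439→1, 974→6
Rank sum = 8 + 2 + 3 + 1 + 6 = 20

20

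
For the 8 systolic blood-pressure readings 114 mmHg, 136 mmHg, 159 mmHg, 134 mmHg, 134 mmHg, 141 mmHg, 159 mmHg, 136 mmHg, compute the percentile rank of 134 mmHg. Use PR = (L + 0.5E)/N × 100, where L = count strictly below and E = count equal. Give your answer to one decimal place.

N = 8.
Strictly below 134: 1. Equal to 134: 2.
PR = (1 + 0.5·2)/8 × 100 = 25.0

25.0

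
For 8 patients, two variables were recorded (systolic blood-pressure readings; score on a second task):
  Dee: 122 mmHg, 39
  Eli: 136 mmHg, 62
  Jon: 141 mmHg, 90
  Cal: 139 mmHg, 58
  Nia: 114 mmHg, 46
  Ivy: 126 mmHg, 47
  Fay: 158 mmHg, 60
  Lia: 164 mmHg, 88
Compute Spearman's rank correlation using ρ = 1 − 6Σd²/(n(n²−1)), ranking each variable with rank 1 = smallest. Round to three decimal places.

0.810

Ranks of variable 1: 2, 4, 6, 5, 1, 3, 7, 8
Ranks of variable 2: 1, 6, 8, 4, 2, 3, 5, 7
d = r₁ − r₂: 1, -2, -2, 1, -1, 0, 2, 1
d²: 1, 4, 4, 1, 1, 0, 4, 1; Σd² = 16
ρ = 1 − 6·16/(8·63) = 1 − 96/504 = 0.810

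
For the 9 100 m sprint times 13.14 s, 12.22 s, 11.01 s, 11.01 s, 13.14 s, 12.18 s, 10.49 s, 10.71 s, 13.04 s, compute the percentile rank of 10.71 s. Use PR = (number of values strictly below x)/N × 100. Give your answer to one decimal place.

11.1

N = 9.
Strictly below 10.71: 1. Equal to 10.71: 1.
PR = 1/9 × 100 = 11.1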